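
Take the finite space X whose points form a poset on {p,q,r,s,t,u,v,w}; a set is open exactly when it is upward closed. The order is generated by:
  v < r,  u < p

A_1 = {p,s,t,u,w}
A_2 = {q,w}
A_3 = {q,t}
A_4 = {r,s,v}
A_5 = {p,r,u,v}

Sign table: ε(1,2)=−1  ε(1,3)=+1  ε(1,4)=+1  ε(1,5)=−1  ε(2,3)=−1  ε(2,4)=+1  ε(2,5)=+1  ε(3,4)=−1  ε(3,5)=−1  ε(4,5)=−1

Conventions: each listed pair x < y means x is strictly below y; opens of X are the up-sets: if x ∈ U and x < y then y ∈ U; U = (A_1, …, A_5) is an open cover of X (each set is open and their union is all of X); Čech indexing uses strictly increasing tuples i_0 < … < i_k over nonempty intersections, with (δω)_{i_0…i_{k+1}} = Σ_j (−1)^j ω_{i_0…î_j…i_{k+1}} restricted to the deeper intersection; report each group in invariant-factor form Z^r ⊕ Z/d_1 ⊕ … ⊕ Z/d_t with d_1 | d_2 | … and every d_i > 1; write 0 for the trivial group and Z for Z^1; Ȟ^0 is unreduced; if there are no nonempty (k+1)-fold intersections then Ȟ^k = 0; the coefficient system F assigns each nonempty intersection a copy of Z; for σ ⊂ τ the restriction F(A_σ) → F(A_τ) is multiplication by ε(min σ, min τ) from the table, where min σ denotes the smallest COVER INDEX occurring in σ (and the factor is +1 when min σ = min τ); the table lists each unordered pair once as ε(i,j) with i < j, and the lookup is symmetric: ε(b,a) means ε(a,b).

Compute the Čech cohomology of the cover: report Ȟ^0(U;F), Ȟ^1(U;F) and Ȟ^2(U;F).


Ȟ^0 = Z, Ȟ^1 = Z^2 and Ȟ^2 = 0

nerve of the cover:
  A12={w} A13={t} A14={s} A15={p,u} A23={q} A45={r,v}
C dims 5,6; δ0: rk 4, SNF 1^4
Ȟ^0 = (5 − 4) − 0 = 1, so Ȟ^0 ≅ Z
Ȟ^1 = (6 − 0) − 4 = 2, so Ȟ^1 ≅ Z^2
Ȟ^2 = (0 − 0) − 0 = 0, so Ȟ^2 ≅ 0


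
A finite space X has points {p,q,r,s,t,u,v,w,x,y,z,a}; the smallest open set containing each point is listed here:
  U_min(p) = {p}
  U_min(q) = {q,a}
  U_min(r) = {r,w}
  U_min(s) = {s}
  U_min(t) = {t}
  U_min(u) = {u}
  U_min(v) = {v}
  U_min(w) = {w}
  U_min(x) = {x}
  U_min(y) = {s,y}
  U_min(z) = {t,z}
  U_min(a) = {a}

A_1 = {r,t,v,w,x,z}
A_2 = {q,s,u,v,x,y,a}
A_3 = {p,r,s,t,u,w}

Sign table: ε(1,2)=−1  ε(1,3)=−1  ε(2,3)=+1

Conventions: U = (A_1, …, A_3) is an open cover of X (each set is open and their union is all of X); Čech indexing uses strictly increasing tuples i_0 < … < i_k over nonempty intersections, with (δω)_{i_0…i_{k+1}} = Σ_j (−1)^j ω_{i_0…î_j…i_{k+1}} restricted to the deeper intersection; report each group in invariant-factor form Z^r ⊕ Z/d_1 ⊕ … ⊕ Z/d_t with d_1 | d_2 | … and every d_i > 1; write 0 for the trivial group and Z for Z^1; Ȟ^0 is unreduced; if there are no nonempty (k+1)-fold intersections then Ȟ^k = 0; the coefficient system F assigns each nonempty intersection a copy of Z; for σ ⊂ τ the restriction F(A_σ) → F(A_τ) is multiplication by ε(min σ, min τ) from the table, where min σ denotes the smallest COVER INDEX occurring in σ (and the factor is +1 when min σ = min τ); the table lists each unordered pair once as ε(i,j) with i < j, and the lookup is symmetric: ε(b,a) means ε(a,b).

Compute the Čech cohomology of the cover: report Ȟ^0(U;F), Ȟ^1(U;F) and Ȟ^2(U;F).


intersection data:
  A12={v,x} A13={r,t,w} A23={s,u}
C dims 3,3; δ0: rk 2, SNF 1^2
Ȟ^0 = (3 − 2) − 0 = 1, so Ȟ^0 ≅ Z
Ȟ^1 = (3 − 0) − 2 = 1, so Ȟ^1 ≅ Z
Ȟ^2 = (0 − 0) − 0 = 0, so Ȟ^2 ≅ 0

Ȟ^0 ≅ Z, Ȟ^1 ≅ Z and Ȟ^2 ≅ 0


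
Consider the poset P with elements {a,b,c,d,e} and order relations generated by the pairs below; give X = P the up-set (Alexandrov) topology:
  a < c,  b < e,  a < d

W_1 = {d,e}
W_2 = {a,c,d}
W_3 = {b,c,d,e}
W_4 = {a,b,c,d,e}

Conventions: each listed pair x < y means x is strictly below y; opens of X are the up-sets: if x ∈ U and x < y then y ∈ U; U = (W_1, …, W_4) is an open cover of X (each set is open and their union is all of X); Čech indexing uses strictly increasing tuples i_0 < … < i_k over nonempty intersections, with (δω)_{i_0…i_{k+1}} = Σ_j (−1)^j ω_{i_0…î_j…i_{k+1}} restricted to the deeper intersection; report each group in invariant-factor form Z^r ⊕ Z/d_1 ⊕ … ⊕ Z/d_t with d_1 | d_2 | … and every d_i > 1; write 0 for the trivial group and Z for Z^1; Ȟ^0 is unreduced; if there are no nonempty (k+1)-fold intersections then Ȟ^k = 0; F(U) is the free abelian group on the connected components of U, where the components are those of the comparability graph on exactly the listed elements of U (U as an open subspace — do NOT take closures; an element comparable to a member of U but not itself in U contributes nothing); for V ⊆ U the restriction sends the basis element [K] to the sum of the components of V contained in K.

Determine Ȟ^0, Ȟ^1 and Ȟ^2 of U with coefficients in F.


intersection data:
  W12={d} W13={d,e} W14={d,e} W23={c,d} W24={a,c,d} W34={b,c,d,e}
  W123={d} W124={d} W134={d,e} W234={c,d}
  W1234={d}
components per intersection:
  W1: {d} {e}
  W2: {a,c,d}
  W3: {b,e} {c} {d}
  W4: {a,c,d} {b,e}
  W12: {d}
  W13: {d} {e}
  W14: {d} {e}
  W23: {c} {d}
  W24: {a,c,d}
  W34: {b,e} {c} {d}
  W123: {d}
  W124: {d}
  W134: {d} {e}
  W234: {c} {d}
  W1234: {d}
C dims 8,11,6,1; δ0: rk 6, SNF 1^6; δ1: rk 5, SNF 1^5; δ2: rk 1, SNF 1^1
Ȟ^0 = (8 − 6) − 0 = 2, so Ȟ^0 ≅ Z^2
Ȟ^1 = (11 − 5) − 6 = 0, so Ȟ^1 ≅ 0
Ȟ^2 = (6 − 1) − 5 = 0, so Ȟ^2 ≅ 0

Ȟ^0 = Z^2,  Ȟ^1 = 0,  Ȟ^2 = 0


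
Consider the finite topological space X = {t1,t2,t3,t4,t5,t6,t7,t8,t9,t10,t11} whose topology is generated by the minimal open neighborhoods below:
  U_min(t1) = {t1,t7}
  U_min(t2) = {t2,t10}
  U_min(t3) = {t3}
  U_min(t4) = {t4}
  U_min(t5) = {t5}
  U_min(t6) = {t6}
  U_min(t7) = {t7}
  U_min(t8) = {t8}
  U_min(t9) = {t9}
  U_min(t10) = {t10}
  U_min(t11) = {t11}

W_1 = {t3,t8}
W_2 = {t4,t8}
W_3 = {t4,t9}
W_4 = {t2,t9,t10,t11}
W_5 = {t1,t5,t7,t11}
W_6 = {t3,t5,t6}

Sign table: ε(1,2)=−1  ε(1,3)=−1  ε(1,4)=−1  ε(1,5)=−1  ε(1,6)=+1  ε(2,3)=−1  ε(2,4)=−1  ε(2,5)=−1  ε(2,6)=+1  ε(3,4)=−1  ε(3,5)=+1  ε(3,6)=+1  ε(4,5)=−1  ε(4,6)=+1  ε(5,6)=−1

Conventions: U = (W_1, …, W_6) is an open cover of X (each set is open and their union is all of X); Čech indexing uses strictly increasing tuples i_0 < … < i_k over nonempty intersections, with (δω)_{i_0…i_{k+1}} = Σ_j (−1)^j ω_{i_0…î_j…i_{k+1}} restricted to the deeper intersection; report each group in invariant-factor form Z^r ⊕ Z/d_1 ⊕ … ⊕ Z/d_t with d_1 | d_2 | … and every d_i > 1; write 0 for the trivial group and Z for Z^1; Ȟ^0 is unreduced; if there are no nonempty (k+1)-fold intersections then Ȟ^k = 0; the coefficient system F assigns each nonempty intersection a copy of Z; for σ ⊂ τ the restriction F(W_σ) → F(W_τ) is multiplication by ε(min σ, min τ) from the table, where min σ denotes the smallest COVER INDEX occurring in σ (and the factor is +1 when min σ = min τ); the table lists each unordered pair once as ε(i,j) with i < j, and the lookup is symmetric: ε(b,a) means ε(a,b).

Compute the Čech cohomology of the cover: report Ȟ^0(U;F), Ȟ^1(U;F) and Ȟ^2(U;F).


intersection data:
  W12={t8} W16={t3} W23={t4} W34={t9} W45={t11} W56={t5}
C dims 6,6; δ0: rk 6, SNF 1^5·2
Ȟ^0 = (6 − 6) − 0 = 0, so Ȟ^0 ≅ 0
Ȟ^1 = (6 − 0) − 6 = 0 plus torsion [2], so Ȟ^1 ≅ Z/2
Ȟ^2 = (0 − 0) − 0 = 0, so Ȟ^2 ≅ 0

Ȟ^0 = 0; Ȟ^1 = Z/2; Ȟ^2 = 0


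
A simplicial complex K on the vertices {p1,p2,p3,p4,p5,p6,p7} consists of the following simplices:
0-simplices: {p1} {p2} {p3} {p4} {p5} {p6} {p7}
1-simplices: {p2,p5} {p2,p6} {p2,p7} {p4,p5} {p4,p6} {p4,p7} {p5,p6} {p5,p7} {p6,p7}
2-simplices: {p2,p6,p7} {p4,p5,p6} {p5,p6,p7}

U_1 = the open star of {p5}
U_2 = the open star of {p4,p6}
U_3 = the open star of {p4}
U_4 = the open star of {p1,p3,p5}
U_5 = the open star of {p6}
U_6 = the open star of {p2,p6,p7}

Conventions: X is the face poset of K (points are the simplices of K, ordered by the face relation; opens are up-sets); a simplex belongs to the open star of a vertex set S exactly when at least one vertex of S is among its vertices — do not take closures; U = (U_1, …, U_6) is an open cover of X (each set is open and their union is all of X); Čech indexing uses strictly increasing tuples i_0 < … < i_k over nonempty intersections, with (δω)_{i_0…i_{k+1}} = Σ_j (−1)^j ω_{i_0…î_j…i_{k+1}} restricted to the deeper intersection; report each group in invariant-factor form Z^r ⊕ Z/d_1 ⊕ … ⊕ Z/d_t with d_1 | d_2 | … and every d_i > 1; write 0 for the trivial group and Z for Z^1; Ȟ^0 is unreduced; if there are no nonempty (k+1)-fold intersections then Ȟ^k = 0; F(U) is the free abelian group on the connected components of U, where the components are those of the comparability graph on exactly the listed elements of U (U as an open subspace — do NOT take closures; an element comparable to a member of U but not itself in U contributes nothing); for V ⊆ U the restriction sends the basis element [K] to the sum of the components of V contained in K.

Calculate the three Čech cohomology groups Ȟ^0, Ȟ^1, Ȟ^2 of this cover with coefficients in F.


cover nerve:
  U1={{p5},{p2,p5},{p4,p5},{p5,p6},{p5,p7},{p4,p5,p6},{p5,p6,p7}} U2={{p4},{p6},{p2,p6},{p4,p5},{p4,p6},{p4,p7},{p5,p6},{p6,p7},{p2,p6,p7},{p4,p5,p6},{p5,p6,p7}} U3={{p4},{p4,p5},{p4,p6},{p4,p7},{p4,p5,p6}} U4={{p1},{p3},{p5},{p2,p5},{p4,p5},{p5,p6},{p5,p7},{p4,p5,p6},{p5,p6,p7}} U5={{p6},{p2,p6},{p4,p6},{p5,p6},{p6,p7},{p2,p6,p7},{p4,p5,p6},{p5,p6,p7}} U6={{p2},{p6},{p7},{p2,p5},{p2,p6},{p2,p7},{p4,p6},{p4,p7},{p5,p6},{p5,p7},{p6,p7},{p2,p6,p7},{p4,p5,p6},{p5,p6,p7}}
  U12={{p4,p5},{p5,p6},{p4,p5,p6},{p5,p6,p7}} U13={{p4,p5},{p4,p5,p6}} U14={{p5},{p2,p5},{p4,p5},{p5,p6},{p5,p7},{p4,p5,p6},{p5,p6,p7}} U15={{p5,p6},{p4,p5,p6},{p5,p6,p7}} U16={{p2,p5},{p5,p6},{p5,p7},{p4,p5,p6},{p5,p6,p7}} U23={{p4},{p4,p5},{p4,p6},{p4,p7},{p4,p5,p6}} U24={{p4,p5},{p5,p6},{p4,p5,p6},{p5,p6,p7}} U25={{p6},{p2,p6},{p4,p6},{p5,p6},{p6,p7},{p2,p6,p7},{p4,p5,p6},{p5,p6,p7}} U26={{p6},{p2,p6},{p4,p6},{p4,p7},{p5,p6},{p6,p7},{p2,p6,p7},{p4,p5,p6},{p5,p6,p7}} U34={{p4,p5},{p4,p5,p6}} U35={{p4,p6},{p4,p5,p6}} U36={{p4,p6},{p4,p7},{p4,p5,p6}} U45={{p5,p6},{p4,p5,p6},{p5,p6,p7}} U46={{p2,p5},{p5,p6},{p5,p7},{p4,p5,p6},{p5,p6,p7}} U56={{p6},{p2,p6},{p4,p6},{p5,p6},{p6,p7},{p2,p6,p7},{p4,p5,p6},{p5,p6,p7}}
  U123={{p4,p5},{p4,p5,p6}} U124={{p4,p5},{p5,p6},{p4,p5,p6},{p5,p6,p7}} U125={{p5,p6},{p4,p5,p6},{p5,p6,p7}} U126={{p5,p6},{p4,p5,p6},{p5,p6,p7}} U134={{p4,p5},{p4,p5,p6}} U135={{p4,p5,p6}} U136={{p4,p5,p6}} U145={{p5,p6},{p4,p5,p6},{p5,p6,p7}} U146={{p2,p5},{p5,p6},{p5,p7},{p4,p5,p6},{p5,p6,p7}} U156={{p5,p6},{p4,p5,p6},{p5,p6,p7}} U234={{p4,p5},{p4,p5,p6}} U235={{p4,p6},{p4,p5,p6}} U236={{p4,p6},{p4,p7},{p4,p5,p6}} U245={{p5,p6},{p4,p5,p6},{p5,p6,p7}} U246={{p5,p6},{p4,p5,p6},{p5,p6,p7}} U256={{p6},{p2,p6},{p4,p6},{p5,p6},{p6,p7},{p2,p6,p7},{p4,p5,p6},{p5,p6,p7}} U345={{p4,p5,p6}} U346={{p4,p5,p6}} U356={{p4,p6},{p4,p5,p6}} U456={{p5,p6},{p4,p5,p6},{p5,p6,p7}}
  U1234={{p4,p5},{p4,p5,p6}} U1235={{p4,p5,p6}} U1236={{p4,p5,p6}} U1245={{p5,p6},{p4,p5,p6},{p5,p6,p7}} U1246={{p5,p6},{p4,p5,p6},{p5,p6,p7}} U1256={{p5,p6},{p4,p5,p6},{p5,p6,p7}} U1345={{p4,p5,p6}} U1346={{p4,p5,p6}} U1356={{p4,p5,p6}} U1456={{p5,p6},{p4,p5,p6},{p5,p6,p7}} U2345={{p4,p5,p6}} U2346={{p4,p5,p6}} U2356={{p4,p6},{p4,p5,p6}} U2456={{p5,p6},{p4,p5,p6},{p5,p6,p7}} U3456={{p4,p5,p6}}
  U12345={{p4,p5,p6}} U12346={{p4,p5,p6}} U12356={{p4,p5,p6}} U12456={{p5,p6},{p4,p5,p6},{p5,p6,p7}} U13456={{p4,p5,p6}} U23456={{p4,p5,p6}}
  U123456={{p4,p5,p6}}
components per intersection:
  U1: {{p5},{p2,p5},{p4,p5},{p5,p6},{p5,p7},{p4,p5,p6},{p5,p6,p7}}
  U2: {{p4},{p6},{p2,p6},{p4,p5},{p4,p6},{p4,p7},{p5,p6},{p6,p7},{p2,p6,p7},{p4,p5,p6},{p5,p6,p7}}
  U3: {{p4},{p4,p5},{p4,p6},{p4,p7},{p4,p5,p6}}
  U4: {{p1}} {{p3}} {{p5},{p2,p5},{p4,p5},{p5,p6},{p5,p7},{p4,p5,p6},{p5,p6,p7}}
  U5: {{p6},{p2,p6},{p4,p6},{p5,p6},{p6,p7},{p2,p6,p7},{p4,p5,p6},{p5,p6,p7}}
  U6: {{p2},{p6},{p7},{p2,p5},{p2,p6},{p2,p7},{p4,p6},{p4,p7},{p5,p6},{p5,p7},{p6,p7},{p2,p6,p7},{p4,p5,p6},{p5,p6,p7}}
  U12: {{p4,p5},{p5,p6},{p4,p5,p6},{p5,p6,p7}}
  U13: {{p4,p5},{p4,p5,p6}}
  U14: {{p5},{p2,p5},{p4,p5},{p5,p6},{p5,p7},{p4,p5,p6},{p5,p6,p7}}
  U15: {{p5,p6},{p4,p5,p6},{p5,p6,p7}}
  U16: {{p2,p5}} {{p5,p6},{p5,p7},{p4,p5,p6},{p5,p6,p7}}
  U23: {{p4},{p4,p5},{p4,p6},{p4,p7},{p4,p5,p6}}
  U24: {{p4,p5},{p5,p6},{p4,p5,p6},{p5,p6,p7}}
  U25: {{p6},{p2,p6},{p4,p6},{p5,p6},{p6,p7},{p2,p6,p7},{p4,p5,p6},{p5,p6,p7}}
  U26: {{p6},{p2,p6},{p4,p6},{p5,p6},{p6,p7},{p2,p6,p7},{p4,p5,p6},{p5,p6,p7}} {{p4,p7}}
  U34: {{p4,p5},{p4,p5,p6}}
  U35: {{p4,p6},{p4,p5,p6}}
  U36: {{p4,p6},{p4,p5,p6}} {{p4,p7}}
  U45: {{p5,p6},{p4,p5,p6},{p5,p6,p7}}
  U46: {{p2,p5}} {{p5,p6},{p5,p7},{p4,p5,p6},{p5,p6,p7}}
  U56: {{p6},{p2,p6},{p4,p6},{p5,p6},{p6,p7},{p2,p6,p7},{p4,p5,p6},{p5,p6,p7}}
  U123: {{p4,p5},{p4,p5,p6}}
  U124: {{p4,p5},{p5,p6},{p4,p5,p6},{p5,p6,p7}}
  U125: {{p5,p6},{p4,p5,p6},{p5,p6,p7}}
  U126: {{p5,p6},{p4,p5,p6},{p5,p6,p7}}
  U134: {{p4,p5},{p4,p5,p6}}
  U135: {{p4,p5,p6}}
  U136: {{p4,p5,p6}}
  U145: {{p5,p6},{p4,p5,p6},{p5,p6,p7}}
  U146: {{p2,p5}} {{p5,p6},{p5,p7},{p4,p5,p6},{p5,p6,p7}}
  U156: {{p5,p6},{p4,p5,p6},{p5,p6,p7}}
  U234: {{p4,p5},{p4,p5,p6}}
  U235: {{p4,p6},{p4,p5,p6}}
  U236: {{p4,p6},{p4,p5,p6}} {{p4,p7}}
  U245: {{p5,p6},{p4,p5,p6},{p5,p6,p7}}
  U246: {{p5,p6},{p4,p5,p6},{p5,p6,p7}}
  U256: {{p6},{p2,p6},{p4,p6},{p5,p6},{p6,p7},{p2,p6,p7},{p4,p5,p6},{p5,p6,p7}}
  U345: {{p4,p5,p6}}
  U346: {{p4,p5,p6}}
  U356: {{p4,p6},{p4,p5,p6}}
  U456: {{p5,p6},{p4,p5,p6},{p5,p6,p7}}
  U1234: {{p4,p5},{p4,p5,p6}}
  U1235: {{p4,p5,p6}}
  U1236: {{p4,p5,p6}}
  U1245: {{p5,p6},{p4,p5,p6},{p5,p6,p7}}
  U1246: {{p5,p6},{p4,p5,p6},{p5,p6,p7}}
  U1256: {{p5,p6},{p4,p5,p6},{p5,p6,p7}}
  U1345: {{p4,p5,p6}}
  U1346: {{p4,p5,p6}}
  U1356: {{p4,p5,p6}}
  U1456: {{p5,p6},{p4,p5,p6},{p5,p6,p7}}
  U2345: {{p4,p5,p6}}
  U2346: {{p4,p5,p6}}
  U2356: {{p4,p6},{p4,p5,p6}}
  U2456: {{p5,p6},{p4,p5,p6},{p5,p6,p7}}
  U3456: {{p4,p5,p6}}
  U12345: {{p4,p5,p6}}
  U12346: {{p4,p5,p6}}
  U12356: {{p4,p5,p6}}
  U12456: {{p5,p6},{p4,p5,p6},{p5,p6,p7}}
  U13456: {{p4,p5,p6}}
  U23456: {{p4,p5,p6}}
  U123456: {{p4,p5,p6}}
C dims 8,19,22,15; δ0: rk 5, SNF 1^5; δ1: rk 12, SNF 1^12; δ2: rk 10, SNF 1^10
Ȟ^0: (8−5)−0=3 ⇒ Z^3
Ȟ^1: (19−12)−5=2 ⇒ Z^2
Ȟ^2: (22−10)−12=0 ⇒ 0

Ȟ^0 = Z^3, Ȟ^1 = Z^2, Ȟ^2 = 0


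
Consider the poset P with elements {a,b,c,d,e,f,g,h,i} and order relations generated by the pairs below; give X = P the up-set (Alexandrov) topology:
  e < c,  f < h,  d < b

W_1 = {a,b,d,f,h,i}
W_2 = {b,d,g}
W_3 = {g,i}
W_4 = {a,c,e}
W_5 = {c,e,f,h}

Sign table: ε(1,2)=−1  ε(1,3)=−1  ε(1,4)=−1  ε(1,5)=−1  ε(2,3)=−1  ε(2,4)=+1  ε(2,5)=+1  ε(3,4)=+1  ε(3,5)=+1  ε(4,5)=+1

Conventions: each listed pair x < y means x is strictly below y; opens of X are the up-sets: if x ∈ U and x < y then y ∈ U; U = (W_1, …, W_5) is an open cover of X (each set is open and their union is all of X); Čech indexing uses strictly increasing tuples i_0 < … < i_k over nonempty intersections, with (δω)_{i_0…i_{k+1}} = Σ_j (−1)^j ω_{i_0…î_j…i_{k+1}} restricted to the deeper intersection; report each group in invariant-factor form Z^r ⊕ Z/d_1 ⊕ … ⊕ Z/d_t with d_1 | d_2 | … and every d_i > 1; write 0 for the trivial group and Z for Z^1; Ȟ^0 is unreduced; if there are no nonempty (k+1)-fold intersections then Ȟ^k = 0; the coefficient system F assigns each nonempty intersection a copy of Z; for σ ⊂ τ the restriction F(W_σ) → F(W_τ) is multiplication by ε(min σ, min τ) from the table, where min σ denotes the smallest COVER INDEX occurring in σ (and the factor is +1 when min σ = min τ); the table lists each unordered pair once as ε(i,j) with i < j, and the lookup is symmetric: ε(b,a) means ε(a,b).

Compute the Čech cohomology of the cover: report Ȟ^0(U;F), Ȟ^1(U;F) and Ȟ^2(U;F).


intersection data:
  W12={b,d} W13={i} W14={a} W15={f,h} W23={g} W45={c,e}
C dims 5,6; δ0: rk 5, SNF 1^4·2
Ȟ^0 = (5 − 5) − 0 = 0, so Ȟ^0 ≅ 0
Ȟ^1 = (6 − 0) − 5 = 1 plus torsion [2], so Ȟ^1 ≅ Z ⊕ Z/2
Ȟ^2 = (0 − 0) − 0 = 0, so Ȟ^2 ≅ 0

Ȟ^0 ≅ 0, Ȟ^1 ≅ Z ⊕ Z/2, Ȟ^2 ≅ 0


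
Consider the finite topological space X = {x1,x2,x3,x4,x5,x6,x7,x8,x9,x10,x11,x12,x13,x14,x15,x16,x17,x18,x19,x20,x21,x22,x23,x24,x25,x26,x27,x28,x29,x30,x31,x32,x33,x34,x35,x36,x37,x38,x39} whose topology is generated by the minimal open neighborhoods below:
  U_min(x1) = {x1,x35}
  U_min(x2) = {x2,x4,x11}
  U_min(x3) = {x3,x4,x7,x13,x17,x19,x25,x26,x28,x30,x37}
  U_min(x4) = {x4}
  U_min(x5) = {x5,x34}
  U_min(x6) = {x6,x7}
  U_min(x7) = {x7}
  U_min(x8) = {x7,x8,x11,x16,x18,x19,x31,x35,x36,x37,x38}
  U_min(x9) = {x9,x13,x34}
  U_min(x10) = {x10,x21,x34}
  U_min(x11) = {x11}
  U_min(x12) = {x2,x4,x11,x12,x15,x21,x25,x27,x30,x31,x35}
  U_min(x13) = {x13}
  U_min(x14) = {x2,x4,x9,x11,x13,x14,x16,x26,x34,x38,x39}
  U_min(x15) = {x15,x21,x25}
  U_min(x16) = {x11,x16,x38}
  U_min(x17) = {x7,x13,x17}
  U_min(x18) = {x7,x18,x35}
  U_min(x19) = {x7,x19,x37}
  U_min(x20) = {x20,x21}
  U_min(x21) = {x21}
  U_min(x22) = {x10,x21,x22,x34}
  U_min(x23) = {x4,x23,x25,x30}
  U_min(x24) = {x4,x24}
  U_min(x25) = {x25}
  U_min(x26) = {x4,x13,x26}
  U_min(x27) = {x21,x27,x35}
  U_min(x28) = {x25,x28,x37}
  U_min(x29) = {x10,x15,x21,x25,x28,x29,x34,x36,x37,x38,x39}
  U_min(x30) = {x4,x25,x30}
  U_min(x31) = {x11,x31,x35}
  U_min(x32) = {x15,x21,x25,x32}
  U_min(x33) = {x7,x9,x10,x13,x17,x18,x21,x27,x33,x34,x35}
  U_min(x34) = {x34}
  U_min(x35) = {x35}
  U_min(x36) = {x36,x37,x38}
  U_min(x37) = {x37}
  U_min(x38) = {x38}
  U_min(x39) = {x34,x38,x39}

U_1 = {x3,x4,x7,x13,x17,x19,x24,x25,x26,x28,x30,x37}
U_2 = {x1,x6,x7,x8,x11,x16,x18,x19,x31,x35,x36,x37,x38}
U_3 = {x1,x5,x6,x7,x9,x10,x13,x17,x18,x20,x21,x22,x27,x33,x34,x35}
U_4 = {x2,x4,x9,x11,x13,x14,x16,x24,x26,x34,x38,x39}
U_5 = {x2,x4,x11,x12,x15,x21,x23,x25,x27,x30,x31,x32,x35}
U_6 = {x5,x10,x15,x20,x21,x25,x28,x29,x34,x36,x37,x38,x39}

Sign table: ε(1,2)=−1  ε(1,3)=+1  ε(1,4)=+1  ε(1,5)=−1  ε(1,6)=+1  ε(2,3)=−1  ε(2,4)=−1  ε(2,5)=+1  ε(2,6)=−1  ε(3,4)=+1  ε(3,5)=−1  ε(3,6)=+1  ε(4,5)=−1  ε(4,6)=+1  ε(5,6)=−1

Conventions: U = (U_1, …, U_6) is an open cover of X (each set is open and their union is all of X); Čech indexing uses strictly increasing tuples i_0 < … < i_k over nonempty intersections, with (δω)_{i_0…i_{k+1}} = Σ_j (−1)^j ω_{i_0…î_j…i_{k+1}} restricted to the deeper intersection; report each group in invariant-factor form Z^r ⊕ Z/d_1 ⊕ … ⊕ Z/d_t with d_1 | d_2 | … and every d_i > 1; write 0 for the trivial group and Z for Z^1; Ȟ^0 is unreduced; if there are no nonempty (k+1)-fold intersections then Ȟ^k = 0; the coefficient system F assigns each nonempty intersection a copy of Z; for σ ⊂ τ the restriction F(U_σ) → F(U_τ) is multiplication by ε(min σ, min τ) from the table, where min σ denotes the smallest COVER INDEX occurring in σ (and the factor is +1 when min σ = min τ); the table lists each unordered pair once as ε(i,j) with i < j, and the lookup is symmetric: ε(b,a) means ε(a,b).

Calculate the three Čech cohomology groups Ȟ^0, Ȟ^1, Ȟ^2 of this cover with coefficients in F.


Ȟ^0(U;F) ≅ Z; Ȟ^1(U;F) ≅ 0; Ȟ^2(U;F) ≅ Z/2

nonempty overlaps:
  U12={x7,x19,x37} U13={x7,x13,x17} U14={x4,x13,x24,x26} U15={x4,x25,x30} U16={x25,x28,x37} U23={x1,x6,x7,x18,x35} U24={x11,x16,x38} U25={x11,x31,x35} U26={x36,x37,x38} U34={x9,x13,x34} U35={x21,x27,x35} U36={x5,x10,x20,x21,x34} U45={x2,x4,x11} U46={x34,x38,x39} U56={x15,x21,x25}
  U123={x7} U126={x37} U134={x13} U145={x4} U156={x25} U235={x35} U245={x11} U246={x38} U346={x34} U356={x21}
C dims 6,15,10; δ0: rk 5, SNF 1^5; δ1: rk 10, SNF 1^9·2
degree 0: 6−5−0 = 1 → Ȟ^0 ≅ Z
degree 1: 15−10−5 = 0 → Ȟ^1 ≅ 0
degree 2: 10−0−10 = 0 plus torsion [2] → Ȟ^2 ≅ Z/2


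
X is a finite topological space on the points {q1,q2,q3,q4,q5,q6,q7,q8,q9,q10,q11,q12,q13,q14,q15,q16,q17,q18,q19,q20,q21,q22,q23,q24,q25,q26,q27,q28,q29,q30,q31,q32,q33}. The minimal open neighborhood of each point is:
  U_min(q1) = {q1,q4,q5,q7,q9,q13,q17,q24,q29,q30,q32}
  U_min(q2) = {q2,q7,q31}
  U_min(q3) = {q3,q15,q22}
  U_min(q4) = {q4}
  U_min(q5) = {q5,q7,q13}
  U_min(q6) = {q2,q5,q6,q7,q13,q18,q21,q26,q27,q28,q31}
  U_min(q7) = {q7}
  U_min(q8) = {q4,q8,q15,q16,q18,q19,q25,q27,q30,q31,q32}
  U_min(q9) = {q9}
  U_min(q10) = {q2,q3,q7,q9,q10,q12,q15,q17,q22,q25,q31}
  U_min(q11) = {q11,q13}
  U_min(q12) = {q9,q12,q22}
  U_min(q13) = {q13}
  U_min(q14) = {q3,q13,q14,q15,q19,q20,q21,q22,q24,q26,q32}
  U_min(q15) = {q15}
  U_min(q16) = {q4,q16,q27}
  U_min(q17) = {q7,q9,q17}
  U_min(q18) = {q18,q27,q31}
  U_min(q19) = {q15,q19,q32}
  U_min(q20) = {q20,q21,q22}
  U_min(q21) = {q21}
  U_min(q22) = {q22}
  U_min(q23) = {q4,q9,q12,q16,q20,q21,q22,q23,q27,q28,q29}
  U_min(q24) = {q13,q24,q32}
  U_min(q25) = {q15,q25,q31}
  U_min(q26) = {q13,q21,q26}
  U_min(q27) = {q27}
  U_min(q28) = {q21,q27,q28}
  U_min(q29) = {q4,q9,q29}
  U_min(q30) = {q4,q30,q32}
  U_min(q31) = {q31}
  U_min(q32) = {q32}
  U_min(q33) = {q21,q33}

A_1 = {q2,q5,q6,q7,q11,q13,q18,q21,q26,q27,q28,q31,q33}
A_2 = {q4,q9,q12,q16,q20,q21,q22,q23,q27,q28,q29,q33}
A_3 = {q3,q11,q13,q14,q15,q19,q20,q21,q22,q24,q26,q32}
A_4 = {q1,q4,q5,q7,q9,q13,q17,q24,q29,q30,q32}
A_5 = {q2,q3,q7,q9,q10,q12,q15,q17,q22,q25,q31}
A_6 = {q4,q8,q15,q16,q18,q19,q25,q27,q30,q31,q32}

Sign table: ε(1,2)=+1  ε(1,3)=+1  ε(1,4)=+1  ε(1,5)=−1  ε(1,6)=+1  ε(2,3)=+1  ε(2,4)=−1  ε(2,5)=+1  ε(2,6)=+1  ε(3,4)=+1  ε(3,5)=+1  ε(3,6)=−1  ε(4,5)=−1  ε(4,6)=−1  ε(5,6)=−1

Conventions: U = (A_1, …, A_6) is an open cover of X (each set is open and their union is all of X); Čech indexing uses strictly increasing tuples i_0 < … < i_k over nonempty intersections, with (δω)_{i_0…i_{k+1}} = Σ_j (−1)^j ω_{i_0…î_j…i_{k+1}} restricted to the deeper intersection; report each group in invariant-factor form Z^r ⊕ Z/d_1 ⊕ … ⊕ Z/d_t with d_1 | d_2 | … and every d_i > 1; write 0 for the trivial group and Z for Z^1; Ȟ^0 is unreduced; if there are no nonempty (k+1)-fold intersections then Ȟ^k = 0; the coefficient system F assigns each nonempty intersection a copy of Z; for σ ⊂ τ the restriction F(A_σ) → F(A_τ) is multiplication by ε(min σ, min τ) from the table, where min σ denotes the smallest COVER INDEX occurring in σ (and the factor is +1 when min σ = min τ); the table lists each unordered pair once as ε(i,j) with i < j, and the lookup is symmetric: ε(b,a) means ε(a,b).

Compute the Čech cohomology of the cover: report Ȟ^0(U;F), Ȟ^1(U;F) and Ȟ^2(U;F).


nonempty intersections:
  A12={q21,q27,q28,q33} A13={q11,q13,q21,q26} A14={q5,q7,q13} A15={q2,q7,q31} A16={q18,q27,q31} A23={q20,q21,q22} A24={q4,q9,q29} A25={q9,q12,q22} A26={q4,q16,q27} A34={q13,q24,q32} A35={q3,q15,q22} A36={q15,q19,q32} A45={q7,q9,q17} A46={q4,q30,q32} A56={q15,q25,q31}
  A123={q21} A126={q27} A134={q13} A145={q7} A156={q31} A235={q22} A245={q9} A246={q4} A346={q32} A356={q15}
C dims 6,15,10; δ0: rk 6, SNF 1^5·2; δ1: rk 9, SNF 1^9
Ȟ^0: (6−6)−0=0 ⇒ 0
Ȟ^1: (15−9)−6=0 plus torsion [2] ⇒ Z/2
Ȟ^2: (10−0)−9=1 ⇒ Z

Ȟ^0(U;F) ≅ 0, Ȟ^1(U;F) ≅ Z/2, Ȟ^2(U;F) ≅ Z


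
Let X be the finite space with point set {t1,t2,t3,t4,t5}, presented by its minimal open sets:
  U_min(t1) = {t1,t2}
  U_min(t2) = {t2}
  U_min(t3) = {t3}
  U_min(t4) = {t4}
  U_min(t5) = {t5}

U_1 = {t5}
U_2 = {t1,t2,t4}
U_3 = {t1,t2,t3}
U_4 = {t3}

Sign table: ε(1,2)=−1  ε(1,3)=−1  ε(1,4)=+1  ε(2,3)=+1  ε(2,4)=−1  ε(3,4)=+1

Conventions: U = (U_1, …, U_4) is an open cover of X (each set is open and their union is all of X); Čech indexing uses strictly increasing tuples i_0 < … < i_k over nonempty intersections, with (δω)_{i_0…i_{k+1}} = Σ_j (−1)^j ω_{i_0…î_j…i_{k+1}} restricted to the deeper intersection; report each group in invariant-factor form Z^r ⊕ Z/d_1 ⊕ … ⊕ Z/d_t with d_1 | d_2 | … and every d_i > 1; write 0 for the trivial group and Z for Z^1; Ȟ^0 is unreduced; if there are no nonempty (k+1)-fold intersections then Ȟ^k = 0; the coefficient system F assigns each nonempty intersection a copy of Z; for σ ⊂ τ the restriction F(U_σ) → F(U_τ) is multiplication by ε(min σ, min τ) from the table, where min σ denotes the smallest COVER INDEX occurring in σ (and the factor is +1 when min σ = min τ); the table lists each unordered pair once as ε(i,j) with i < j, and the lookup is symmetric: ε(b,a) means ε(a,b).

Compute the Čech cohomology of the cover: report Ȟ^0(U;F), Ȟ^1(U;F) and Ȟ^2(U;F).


nerve of the cover:
  U23={t1,t2} U34={t3}
C dims 4,2; δ0: rk 2, SNF 1^2
Ȟ^0 = (4 − 2) − 0 = 2, so Ȟ^0 ≅ Z^2
Ȟ^1 = (2 − 0) − 2 = 0, so Ȟ^1 ≅ 0
Ȟ^2 = (0 − 0) − 0 = 0, so Ȟ^2 ≅ 0

Ȟ^0(U;F) ≅ Z^2, Ȟ^1(U;F) ≅ 0 and Ȟ^2(U;F) ≅ 0


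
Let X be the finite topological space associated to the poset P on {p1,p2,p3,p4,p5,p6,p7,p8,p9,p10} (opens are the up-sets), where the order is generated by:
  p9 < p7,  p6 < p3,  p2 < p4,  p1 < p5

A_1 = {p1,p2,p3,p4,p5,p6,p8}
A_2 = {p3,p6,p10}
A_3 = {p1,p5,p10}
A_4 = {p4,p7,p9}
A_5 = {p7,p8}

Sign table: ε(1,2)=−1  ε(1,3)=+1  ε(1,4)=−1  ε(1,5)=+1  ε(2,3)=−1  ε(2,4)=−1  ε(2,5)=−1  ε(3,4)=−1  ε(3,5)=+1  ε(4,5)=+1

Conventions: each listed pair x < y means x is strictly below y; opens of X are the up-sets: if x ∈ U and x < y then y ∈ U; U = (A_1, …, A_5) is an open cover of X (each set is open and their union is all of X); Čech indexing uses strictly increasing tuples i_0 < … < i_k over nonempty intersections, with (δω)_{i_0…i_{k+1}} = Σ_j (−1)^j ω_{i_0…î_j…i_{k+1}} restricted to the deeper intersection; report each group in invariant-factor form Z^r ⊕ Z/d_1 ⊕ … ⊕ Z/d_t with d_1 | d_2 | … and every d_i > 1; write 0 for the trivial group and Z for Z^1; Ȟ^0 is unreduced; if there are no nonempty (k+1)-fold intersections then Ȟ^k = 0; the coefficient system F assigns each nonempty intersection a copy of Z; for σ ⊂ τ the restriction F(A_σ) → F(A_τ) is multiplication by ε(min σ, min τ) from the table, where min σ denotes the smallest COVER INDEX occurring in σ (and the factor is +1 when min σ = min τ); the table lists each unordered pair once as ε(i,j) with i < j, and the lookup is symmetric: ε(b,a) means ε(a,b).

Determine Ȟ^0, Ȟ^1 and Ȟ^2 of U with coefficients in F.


intersection data:
  A12={p3,p6} A13={p1,p5} A14={p4} A15={p8} A23={p10} A45={p7}
C dims 5,6; δ0: rk 5, SNF 1^4·2
Ȟ^0 = (5 − 5) − 0 = 0, so Ȟ^0 ≅ 0
Ȟ^1 = (6 − 0) − 5 = 1 plus torsion [2], so Ȟ^1 ≅ Z ⊕ Z/2
Ȟ^2 = (0 − 0) − 0 = 0, so Ȟ^2 ≅ 0

Ȟ^0(U;F) ≅ 0; Ȟ^1(U;F) ≅ Z ⊕ Z/2; Ȟ^2(U;F) ≅ 0


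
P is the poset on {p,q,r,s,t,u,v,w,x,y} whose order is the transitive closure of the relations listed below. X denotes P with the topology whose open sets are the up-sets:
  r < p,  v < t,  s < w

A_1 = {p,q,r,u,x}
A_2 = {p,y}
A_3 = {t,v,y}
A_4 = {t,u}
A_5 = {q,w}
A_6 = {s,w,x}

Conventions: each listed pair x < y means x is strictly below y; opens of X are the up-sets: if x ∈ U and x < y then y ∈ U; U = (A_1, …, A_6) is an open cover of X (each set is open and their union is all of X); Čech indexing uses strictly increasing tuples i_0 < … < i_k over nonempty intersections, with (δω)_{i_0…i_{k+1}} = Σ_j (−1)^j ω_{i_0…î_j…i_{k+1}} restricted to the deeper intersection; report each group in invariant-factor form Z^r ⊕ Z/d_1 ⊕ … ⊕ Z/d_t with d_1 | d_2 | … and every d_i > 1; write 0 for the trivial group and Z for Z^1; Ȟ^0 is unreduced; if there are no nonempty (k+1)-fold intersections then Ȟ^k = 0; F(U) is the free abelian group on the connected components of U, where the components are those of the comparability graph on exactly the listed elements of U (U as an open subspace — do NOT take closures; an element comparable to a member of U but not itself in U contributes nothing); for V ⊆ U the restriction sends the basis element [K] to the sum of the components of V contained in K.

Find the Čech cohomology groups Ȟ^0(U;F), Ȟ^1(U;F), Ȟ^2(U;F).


nerve simplices:
  A12={p} A14={u} A15={q} A16={x} A23={y} A34={t} A56={w}
components per intersection:
  A1: {p,r} {q} {u} {x}
  A2: {p} {y}
  A3: {t,v} {y}
  A4: {t} {u}
  A5: {q} {w}
  A6: {s,w} {x}
  A12: {p}
  A14: {u}
  A15: {q}
  A16: {x}
  A23: {y}
  A34: {t}
  A56: {w}
C dims 14,7; δ0: rk 7, SNF 1^7
degree 0: 14−7−0 = 7 → Ȟ^0 ≅ Z^7
degree 1: 7−0−7 = 0 → Ȟ^1 ≅ 0
degree 2: 0−0−0 = 0 → Ȟ^2 ≅ 0

Ȟ^0(U;F) ≅ Z^7, Ȟ^1(U;F) ≅ 0, Ȟ^2(U;F) ≅ 0


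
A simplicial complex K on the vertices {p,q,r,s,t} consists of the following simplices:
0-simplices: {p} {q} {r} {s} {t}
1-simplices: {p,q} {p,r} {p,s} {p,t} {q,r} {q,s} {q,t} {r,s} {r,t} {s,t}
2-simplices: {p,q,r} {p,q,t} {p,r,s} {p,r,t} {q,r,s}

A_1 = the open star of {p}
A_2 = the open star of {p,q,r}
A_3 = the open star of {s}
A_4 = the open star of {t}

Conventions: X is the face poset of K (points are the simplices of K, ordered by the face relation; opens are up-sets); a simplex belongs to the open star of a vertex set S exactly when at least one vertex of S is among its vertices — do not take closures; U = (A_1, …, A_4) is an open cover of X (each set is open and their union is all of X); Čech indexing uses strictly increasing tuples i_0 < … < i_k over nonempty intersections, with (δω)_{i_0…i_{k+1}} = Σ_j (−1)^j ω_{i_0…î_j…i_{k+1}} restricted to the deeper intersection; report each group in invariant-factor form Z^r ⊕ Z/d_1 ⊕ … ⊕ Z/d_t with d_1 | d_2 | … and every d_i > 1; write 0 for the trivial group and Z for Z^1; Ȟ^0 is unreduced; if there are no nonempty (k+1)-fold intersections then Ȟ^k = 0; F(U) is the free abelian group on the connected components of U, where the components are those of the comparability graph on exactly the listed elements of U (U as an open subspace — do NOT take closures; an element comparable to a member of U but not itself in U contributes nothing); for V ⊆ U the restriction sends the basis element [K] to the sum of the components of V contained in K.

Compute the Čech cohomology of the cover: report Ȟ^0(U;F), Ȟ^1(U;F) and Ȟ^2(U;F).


Ȟ^0 ≅ Z, Ȟ^1 ≅ Z and Ȟ^2 ≅ 0

nerve simplices:
  A1={{p},{p,q},{p,r},{p,s},{p,t},{p,q,r},{p,q,t},{p,r,s},{p,r,t}} A2={{p},{q},{r},{p,q},{p,r},{p,s},{p,t},{q,r},{q,s},{q,t},{r,s},{r,t},{p,q,r},{p,q,t},{p,r,s},{p,r,t},{q,r,s}} A3={{s},{p,s},{q,s},{r,s},{s,t},{p,r,s},{q,r,s}} A4={{t},{p,t},{q,t},{r,t},{s,t},{p,q,t},{p,r,t}}
  A12={{p},{p,q},{p,r},{p,s},{p,t},{p,q,r},{p,q,t},{p,r,s},{p,r,t}} A13={{p,s},{p,r,s}} A14={{p,t},{p,q,t},{p,r,t}} A23={{p,s},{q,s},{r,s},{p,r,s},{q,r,s}} A24={{p,t},{q,t},{r,t},{p,q,t},{p,r,t}} A34={{s,t}}
  A123={{p,s},{p,r,s}} A124={{p,t},{p,q,t},{p,r,t}}
components per intersection:
  A1: {{p},{p,q},{p,r},{p,s},{p,t},{p,q,r},{p,q,t},{p,r,s},{p,r,t}}
  A2: {{p},{q},{r},{p,q},{p,r},{p,s},{p,t},{q,r},{q,s},{q,t},{r,s},{r,t},{p,q,r},{p,q,t},{p,r,s},{p,r,t},{q,r,s}}
  A3: {{s},{p,s},{q,s},{r,s},{s,t},{p,r,s},{q,r,s}}
  A4: {{t},{p,t},{q,t},{r,t},{s,t},{p,q,t},{p,r,t}}
  A12: {{p},{p,q},{p,r},{p,s},{p,t},{p,q,r},{p,q,t},{p,r,s},{p,r,t}}
  A13: {{p,s},{p,r,s}}
  A14: {{p,t},{p,q,t},{p,r,t}}
  A23: {{p,s},{q,s},{r,s},{p,r,s},{q,r,s}}
  A24: {{p,t},{q,t},{r,t},{p,q,t},{p,r,t}}
  A34: {{s,t}}
  A123: {{p,s},{p,r,s}}
  A124: {{p,t},{p,q,t},{p,r,t}}
C dims 4,6,2; δ0: rk 3, SNF 1^3; δ1: rk 2, SNF 1^2
degree 0: 4−3−0 = 1 → Ȟ^0 ≅ Z
degree 1: 6−2−3 = 1 → Ȟ^1 ≅ Z
degree 2: 2−0−2 = 0 → Ȟ^2 ≅ 0


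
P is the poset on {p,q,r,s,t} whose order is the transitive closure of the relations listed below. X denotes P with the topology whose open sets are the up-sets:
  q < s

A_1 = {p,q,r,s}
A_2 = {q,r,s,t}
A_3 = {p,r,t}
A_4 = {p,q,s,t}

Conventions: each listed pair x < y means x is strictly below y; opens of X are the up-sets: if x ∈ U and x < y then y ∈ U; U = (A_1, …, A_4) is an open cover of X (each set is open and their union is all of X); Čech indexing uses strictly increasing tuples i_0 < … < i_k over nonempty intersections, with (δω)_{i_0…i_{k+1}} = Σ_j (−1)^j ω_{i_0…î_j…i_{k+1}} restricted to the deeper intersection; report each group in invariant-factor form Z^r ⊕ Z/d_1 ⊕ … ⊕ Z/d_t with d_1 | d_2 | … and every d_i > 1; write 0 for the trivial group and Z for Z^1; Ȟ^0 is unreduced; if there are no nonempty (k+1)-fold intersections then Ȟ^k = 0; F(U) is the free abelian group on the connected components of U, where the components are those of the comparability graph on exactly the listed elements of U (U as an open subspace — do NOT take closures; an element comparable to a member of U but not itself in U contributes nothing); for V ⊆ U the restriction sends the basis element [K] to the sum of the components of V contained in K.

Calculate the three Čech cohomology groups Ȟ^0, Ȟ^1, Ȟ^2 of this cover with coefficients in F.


Ȟ^0(U;F) ≅ Z^4; Ȟ^1(U;F) ≅ 0; Ȟ^2(U;F) ≅ 0

nonempty overlaps:
  A12={q,r,s} A13={p,r} A14={p,q,s} A23={r,t} A24={q,s,t} A34={p,t}
  A123={r} A124={q,s} A134={p} A234={t}
components per intersection:
  A1: {p} {q,s} {r}
  A2: {q,s} {r} {t}
  A3: {p} {r} {t}
  A4: {p} {q,s} {t}
  A12: {q,s} {r}
  A13: {p} {r}
  A14: {p} {q,s}
  A23: {r} {t}
  A24: {q,s} {t}
  A34: {p} {t}
  A123: {r}
  A124: {q,s}
  A134: {p}
  A234: {t}
C dims 12,12,4; δ0: rk 8, SNF 1^8; δ1: rk 4, SNF 1^4
degree 0: 12−8−0 = 4 → Ȟ^0 ≅ Z^4
degree 1: 12−4−8 = 0 → Ȟ^1 ≅ 0
degree 2: 4−0−4 = 0 → Ȟ^2 ≅ 0


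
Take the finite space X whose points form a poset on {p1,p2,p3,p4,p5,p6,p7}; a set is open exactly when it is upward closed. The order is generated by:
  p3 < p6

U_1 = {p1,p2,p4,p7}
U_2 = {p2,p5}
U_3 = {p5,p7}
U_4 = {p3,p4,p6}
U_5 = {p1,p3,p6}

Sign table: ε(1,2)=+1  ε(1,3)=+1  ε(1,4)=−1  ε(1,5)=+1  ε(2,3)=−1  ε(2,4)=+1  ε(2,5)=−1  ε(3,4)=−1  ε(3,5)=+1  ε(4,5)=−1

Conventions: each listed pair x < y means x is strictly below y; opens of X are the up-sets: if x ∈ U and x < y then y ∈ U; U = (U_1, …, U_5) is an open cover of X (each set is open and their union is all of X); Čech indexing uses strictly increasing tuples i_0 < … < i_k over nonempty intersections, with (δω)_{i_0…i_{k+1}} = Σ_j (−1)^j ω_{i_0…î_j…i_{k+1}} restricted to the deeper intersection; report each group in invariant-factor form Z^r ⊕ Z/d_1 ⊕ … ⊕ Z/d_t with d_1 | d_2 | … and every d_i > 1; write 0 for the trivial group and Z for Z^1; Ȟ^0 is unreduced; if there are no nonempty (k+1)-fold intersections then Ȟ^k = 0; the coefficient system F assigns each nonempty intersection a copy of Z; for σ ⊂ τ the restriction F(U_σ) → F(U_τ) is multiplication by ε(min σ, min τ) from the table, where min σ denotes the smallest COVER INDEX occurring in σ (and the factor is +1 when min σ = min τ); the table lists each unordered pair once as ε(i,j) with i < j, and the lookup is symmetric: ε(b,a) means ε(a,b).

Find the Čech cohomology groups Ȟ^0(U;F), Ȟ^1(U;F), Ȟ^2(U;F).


Ȟ^0 ≅ 0; Ȟ^1 ≅ Z ⊕ Z/2; Ȟ^2 ≅ 0

nonempty intersections:
  U12={p2} U13={p7} U14={p4} U15={p1} U23={p5} U45={p3,p6}
C dims 5,6; δ0: rk 5, SNF 1^4·2
Ȟ^0: (5−5)−0=0 ⇒ 0
Ȟ^1: (6−0)−5=1 plus torsion [2] ⇒ Z ⊕ Z/2
Ȟ^2: (0−0)−0=0 ⇒ 0


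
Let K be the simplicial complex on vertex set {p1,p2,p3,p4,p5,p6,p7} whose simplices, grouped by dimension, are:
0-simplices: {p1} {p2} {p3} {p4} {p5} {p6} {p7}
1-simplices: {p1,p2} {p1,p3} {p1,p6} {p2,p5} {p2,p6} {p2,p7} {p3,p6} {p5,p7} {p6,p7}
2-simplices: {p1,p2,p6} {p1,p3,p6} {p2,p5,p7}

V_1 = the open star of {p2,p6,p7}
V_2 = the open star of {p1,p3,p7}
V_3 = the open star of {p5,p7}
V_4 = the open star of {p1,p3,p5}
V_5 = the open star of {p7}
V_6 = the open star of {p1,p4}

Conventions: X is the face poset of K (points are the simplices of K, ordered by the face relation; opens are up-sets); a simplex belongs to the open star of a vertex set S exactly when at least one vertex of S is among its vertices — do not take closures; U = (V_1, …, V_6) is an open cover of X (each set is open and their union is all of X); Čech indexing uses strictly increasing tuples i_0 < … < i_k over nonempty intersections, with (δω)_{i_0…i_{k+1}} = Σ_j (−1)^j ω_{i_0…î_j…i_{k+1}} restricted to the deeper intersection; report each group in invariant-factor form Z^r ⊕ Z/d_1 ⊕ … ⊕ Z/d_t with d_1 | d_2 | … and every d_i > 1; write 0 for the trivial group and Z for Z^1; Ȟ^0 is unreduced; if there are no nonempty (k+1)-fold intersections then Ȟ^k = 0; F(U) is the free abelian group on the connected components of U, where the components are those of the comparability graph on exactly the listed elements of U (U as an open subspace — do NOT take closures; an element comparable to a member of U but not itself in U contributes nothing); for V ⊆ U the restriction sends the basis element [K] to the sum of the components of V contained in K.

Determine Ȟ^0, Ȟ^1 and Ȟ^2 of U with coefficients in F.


Ȟ^0(U;F) ≅ Z^2, Ȟ^1(U;F) ≅ 0 and Ȟ^2(U;F) ≅ 0

nerve of the cover:
  V1={{p2},{p6},{p7},{p1,p2},{p1,p6},{p2,p5},{p2,p6},{p2,p7},{p3,p6},{p5,p7},{p6,p7},{p1,p2,p6},{p1,p3,p6},{p2,p5,p7}} V2={{p1},{p3},{p7},{p1,p2},{p1,p3},{p1,p6},{p2,p7},{p3,p6},{p5,p7},{p6,p7},{p1,p2,p6},{p1,p3,p6},{p2,p5,p7}} V3={{p5},{p7},{p2,p5},{p2,p7},{p5,p7},{p6,p7},{p2,p5,p7}} V4={{p1},{p3},{p5},{p1,p2},{p1,p3},{p1,p6},{p2,p5},{p3,p6},{p5,p7},{p1,p2,p6},{p1,p3,p6},{p2,p5,p7}} V5={{p7},{p2,p7},{p5,p7},{p6,p7},{p2,p5,p7}} V6={{p1},{p4},{p1,p2},{p1,p3},{p1,p6},{p1,p2,p6},{p1,p3,p6}}
  V12={{p7},{p1,p2},{p1,p6},{p2,p7},{p3,p6},{p5,p7},{p6,p7},{p1,p2,p6},{p1,p3,p6},{p2,p5,p7}} V13={{p7},{p2,p5},{p2,p7},{p5,p7},{p6,p7},{p2,p5,p7}} V14={{p1,p2},{p1,p6},{p2,p5},{p3,p6},{p5,p7},{p1,p2,p6},{p1,p3,p6},{p2,p5,p7}} V15={{p7},{p2,p7},{p5,p7},{p6,p7},{p2,p5,p7}} V16={{p1,p2},{p1,p6},{p1,p2,p6},{p1,p3,p6}} V23={{p7},{p2,p7},{p5,p7},{p6,p7},{p2,p5,p7}} V24={{p1},{p3},{p1,p2},{p1,p3},{p1,p6},{p3,p6},{p5,p7},{p1,p2,p6},{p1,p3,p6},{p2,p5,p7}} V25={{p7},{p2,p7},{p5,p7},{p6,p7},{p2,p5,p7}} V26={{p1},{p1,p2},{p1,p3},{p1,p6},{p1,p2,p6},{p1,p3,p6}} V34={{p5},{p2,p5},{p5,p7},{p2,p5,p7}} V35={{p7},{p2,p7},{p5,p7},{p6,p7},{p2,p5,p7}} V45={{p5,p7},{p2,p5,p7}} V46={{p1},{p1,p2},{p1,p3},{p1,p6},{p1,p2,p6},{p1,p3,p6}}
  V123={{p7},{p2,p7},{p5,p7},{p6,p7},{p2,p5,p7}} V124={{p1,p2},{p1,p6},{p3,p6},{p5,p7},{p1,p2,p6},{p1,p3,p6},{p2,p5,p7}} V125={{p7},{p2,p7},{p5,p7},{p6,p7},{p2,p5,p7}} V126={{p1,p2},{p1,p6},{p1,p2,p6},{p1,p3,p6}} V134={{p2,p5},{p5,p7},{p2,p5,p7}} V135={{p7},{p2,p7},{p5,p7},{p6,p7},{p2,p5,p7}} V145={{p5,p7},{p2,p5,p7}} V146={{p1,p2},{p1,p6},{p1,p2,p6},{p1,p3,p6}} V234={{p5,p7},{p2,p5,p7}} V235={{p7},{p2,p7},{p5,p7},{p6,p7},{p2,p5,p7}} V245={{p5,p7},{p2,p5,p7}} V246={{p1},{p1,p2},{p1,p3},{p1,p6},{p1,p2,p6},{p1,p3,p6}} V345={{p5,p7},{p2,p5,p7}}
  V1234={{p5,p7},{p2,p5,p7}} V1235={{p7},{p2,p7},{p5,p7},{p6,p7},{p2,p5,p7}} V1245={{p5,p7},{p2,p5,p7}} V1246={{p1,p2},{p1,p6},{p1,p2,p6},{p1,p3,p6}} V1345={{p5,p7},{p2,p5,p7}} V2345={{p5,p7},{p2,p5,p7}}
  V12345={{p5,p7},{p2,p5,p7}}
components per intersection:
  V1: {{p2},{p6},{p7},{p1,p2},{p1,p6},{p2,p5},{p2,p6},{p2,p7},{p3,p6},{p5,p7},{p6,p7},{p1,p2,p6},{p1,p3,p6},{p2,p5,p7}}
  V2: {{p1},{p3},{p1,p2},{p1,p3},{p1,p6},{p3,p6},{p1,p2,p6},{p1,p3,p6}} {{p7},{p2,p7},{p5,p7},{p6,p7},{p2,p5,p7}}
  V3: {{p5},{p7},{p2,p5},{p2,p7},{p5,p7},{p6,p7},{p2,p5,p7}}
  V4: {{p1},{p3},{p1,p2},{p1,p3},{p1,p6},{p3,p6},{p1,p2,p6},{p1,p3,p6}} {{p5},{p2,p5},{p5,p7},{p2,p5,p7}}
  V5: {{p7},{p2,p7},{p5,p7},{p6,p7},{p2,p5,p7}}
  V6: {{p1},{p1,p2},{p1,p3},{p1,p6},{p1,p2,p6},{p1,p3,p6}} {{p4}}
  V12: {{p7},{p2,p7},{p5,p7},{p6,p7},{p2,p5,p7}} {{p1,p2},{p1,p6},{p3,p6},{p1,p2,p6},{p1,p3,p6}}
  V13: {{p7},{p2,p5},{p2,p7},{p5,p7},{p6,p7},{p2,p5,p7}}
  V14: {{p1,p2},{p1,p6},{p3,p6},{p1,p2,p6},{p1,p3,p6}} {{p2,p5},{p5,p7},{p2,p5,p7}}
  V15: {{p7},{p2,p7},{p5,p7},{p6,p7},{p2,p5,p7}}
  V16: {{p1,p2},{p1,p6},{p1,p2,p6},{p1,p3,p6}}
  V23: {{p7},{p2,p7},{p5,p7},{p6,p7},{p2,p5,p7}}
  V24: {{p1},{p3},{p1,p2},{p1,p3},{p1,p6},{p3,p6},{p1,p2,p6},{p1,p3,p6}} {{p5,p7},{p2,p5,p7}}
  V25: {{p7},{p2,p7},{p5,p7},{p6,p7},{p2,p5,p7}}
  V26: {{p1},{p1,p2},{p1,p3},{p1,p6},{p1,p2,p6},{p1,p3,p6}}
  V34: {{p5},{p2,p5},{p5,p7},{p2,p5,p7}}
  V35: {{p7},{p2,p7},{p5,p7},{p6,p7},{p2,p5,p7}}
  V45: {{p5,p7},{p2,p5,p7}}
  V46: {{p1},{p1,p2},{p1,p3},{p1,p6},{p1,p2,p6},{p1,p3,p6}}
  V123: {{p7},{p2,p7},{p5,p7},{p6,p7},{p2,p5,p7}}
  V124: {{p1,p2},{p1,p6},{p3,p6},{p1,p2,p6},{p1,p3,p6}} {{p5,p7},{p2,p5,p7}}
  V125: {{p7},{p2,p7},{p5,p7},{p6,p7},{p2,p5,p7}}
  V126: {{p1,p2},{p1,p6},{p1,p2,p6},{p1,p3,p6}}
  V134: {{p2,p5},{p5,p7},{p2,p5,p7}}
  V135: {{p7},{p2,p7},{p5,p7},{p6,p7},{p2,p5,p7}}
  V145: {{p5,p7},{p2,p5,p7}}
  V146: {{p1,p2},{p1,p6},{p1,p2,p6},{p1,p3,p6}}
  V234: {{p5,p7},{p2,p5,p7}}
  V235: {{p7},{p2,p7},{p5,p7},{p6,p7},{p2,p5,p7}}
  V245: {{p5,p7},{p2,p5,p7}}
  V246: {{p1},{p1,p2},{p1,p3},{p1,p6},{p1,p2,p6},{p1,p3,p6}}
  V345: {{p5,p7},{p2,p5,p7}}
  V1234: {{p5,p7},{p2,p5,p7}}
  V1235: {{p7},{p2,p7},{p5,p7},{p6,p7},{p2,p5,p7}}
  V1245: {{p5,p7},{p2,p5,p7}}
  V1246: {{p1,p2},{p1,p6},{p1,p2,p6},{p1,p3,p6}}
  V1345: {{p5,p7},{p2,p5,p7}}
  V2345: {{p5,p7},{p2,p5,p7}}
  V12345: {{p5,p7},{p2,p5,p7}}
C dims 9,16,14,6; δ0: rk 7, SNF 1^7; δ1: rk 9, SNF 1^9; δ2: rk 5, SNF 1^5
Ȟ^0 = (9 − 7) − 0 = 2, so Ȟ^0 ≅ Z^2
Ȟ^1 = (16 − 9) − 7 = 0, so Ȟ^1 ≅ 0
Ȟ^2 = (14 − 5) − 9 = 0, so Ȟ^2 ≅ 0
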